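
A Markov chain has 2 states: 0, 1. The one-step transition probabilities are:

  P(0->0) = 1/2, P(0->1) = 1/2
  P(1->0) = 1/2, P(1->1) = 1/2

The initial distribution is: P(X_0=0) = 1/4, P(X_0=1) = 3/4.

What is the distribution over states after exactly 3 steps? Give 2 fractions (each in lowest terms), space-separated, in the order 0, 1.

Answer: 1/2 1/2

Derivation:
Propagating the distribution step by step (d_{t+1} = d_t * P):
d_0 = (0=1/4, 1=3/4)
  d_1[0] = 1/4*1/2 + 3/4*1/2 = 1/2
  d_1[1] = 1/4*1/2 + 3/4*1/2 = 1/2
d_1 = (0=1/2, 1=1/2)
  d_2[0] = 1/2*1/2 + 1/2*1/2 = 1/2
  d_2[1] = 1/2*1/2 + 1/2*1/2 = 1/2
d_2 = (0=1/2, 1=1/2)
  d_3[0] = 1/2*1/2 + 1/2*1/2 = 1/2
  d_3[1] = 1/2*1/2 + 1/2*1/2 = 1/2
d_3 = (0=1/2, 1=1/2)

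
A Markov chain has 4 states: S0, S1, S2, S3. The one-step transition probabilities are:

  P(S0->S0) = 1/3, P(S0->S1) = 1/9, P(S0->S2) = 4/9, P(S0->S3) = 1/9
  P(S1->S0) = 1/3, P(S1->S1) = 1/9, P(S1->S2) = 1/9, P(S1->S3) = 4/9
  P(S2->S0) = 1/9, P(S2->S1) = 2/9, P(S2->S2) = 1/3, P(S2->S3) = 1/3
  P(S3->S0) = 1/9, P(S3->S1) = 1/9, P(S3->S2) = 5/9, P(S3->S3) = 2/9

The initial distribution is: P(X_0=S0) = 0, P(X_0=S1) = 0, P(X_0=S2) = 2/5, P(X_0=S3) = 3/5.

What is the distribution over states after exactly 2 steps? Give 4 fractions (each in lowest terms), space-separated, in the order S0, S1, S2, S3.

Propagating the distribution step by step (d_{t+1} = d_t * P):
d_0 = (S0=0, S1=0, S2=2/5, S3=3/5)
  d_1[S0] = 0*1/3 + 0*1/3 + 2/5*1/9 + 3/5*1/9 = 1/9
  d_1[S1] = 0*1/9 + 0*1/9 + 2/5*2/9 + 3/5*1/9 = 7/45
  d_1[S2] = 0*4/9 + 0*1/9 + 2/5*1/3 + 3/5*5/9 = 7/15
  d_1[S3] = 0*1/9 + 0*4/9 + 2/5*1/3 + 3/5*2/9 = 4/15
d_1 = (S0=1/9, S1=7/45, S2=7/15, S3=4/15)
  d_2[S0] = 1/9*1/3 + 7/45*1/3 + 7/15*1/9 + 4/15*1/9 = 23/135
  d_2[S1] = 1/9*1/9 + 7/45*1/9 + 7/15*2/9 + 4/15*1/9 = 22/135
  d_2[S2] = 1/9*4/9 + 7/45*1/9 + 7/15*1/3 + 4/15*5/9 = 10/27
  d_2[S3] = 1/9*1/9 + 7/45*4/9 + 7/15*1/3 + 4/15*2/9 = 8/27
d_2 = (S0=23/135, S1=22/135, S2=10/27, S3=8/27)

Answer: 23/135 22/135 10/27 8/27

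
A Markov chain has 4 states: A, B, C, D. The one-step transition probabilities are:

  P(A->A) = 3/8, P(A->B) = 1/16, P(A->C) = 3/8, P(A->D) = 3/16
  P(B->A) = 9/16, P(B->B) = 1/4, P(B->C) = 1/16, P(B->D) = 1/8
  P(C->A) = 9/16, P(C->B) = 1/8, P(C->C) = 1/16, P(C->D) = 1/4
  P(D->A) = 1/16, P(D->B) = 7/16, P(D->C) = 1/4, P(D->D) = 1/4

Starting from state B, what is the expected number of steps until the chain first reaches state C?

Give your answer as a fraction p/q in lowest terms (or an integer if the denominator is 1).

Answer: 4384/965

Derivation:
Let h_i = expected steps to first reach C from state i.
Boundary: h_C = 0.
First-step equations for the other states:
  h_A = 1 + 3/8*h_A + 1/16*h_B + 3/8*h_C + 3/16*h_D
  h_B = 1 + 9/16*h_A + 1/4*h_B + 1/16*h_C + 1/8*h_D
  h_D = 1 + 1/16*h_A + 7/16*h_B + 1/4*h_C + 1/4*h_D

Substituting h_C = 0 and rearranging gives the linear system (I - Q) h = 1:
  [5/8, -1/16, -3/16] . (h_A, h_B, h_D) = 1
  [-9/16, 3/4, -1/8] . (h_A, h_B, h_D) = 1
  [-1/16, -7/16, 3/4] . (h_A, h_B, h_D) = 1

Solving yields:
  h_A = 3216/965
  h_B = 4384/965
  h_D = 4112/965

Starting state is B, so the expected hitting time is h_B = 4384/965.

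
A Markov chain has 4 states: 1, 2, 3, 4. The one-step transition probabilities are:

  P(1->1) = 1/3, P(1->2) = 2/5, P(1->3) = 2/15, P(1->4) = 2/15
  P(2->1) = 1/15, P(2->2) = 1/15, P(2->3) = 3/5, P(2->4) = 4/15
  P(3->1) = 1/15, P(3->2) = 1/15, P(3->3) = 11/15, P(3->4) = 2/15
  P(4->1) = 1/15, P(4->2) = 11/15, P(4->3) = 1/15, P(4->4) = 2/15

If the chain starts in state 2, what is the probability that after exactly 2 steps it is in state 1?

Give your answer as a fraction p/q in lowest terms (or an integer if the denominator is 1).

Computing P^2 by repeated multiplication:
P^1 =
  1: [1/3, 2/5, 2/15, 2/15]
  2: [1/15, 1/15, 3/5, 4/15]
  3: [1/15, 1/15, 11/15, 2/15]
  4: [1/15, 11/15, 1/15, 2/15]
P^2 =
  1: [7/45, 4/15, 88/225, 14/75]
  2: [19/225, 4/15, 38/75, 32/225]
  3: [19/225, 8/45, 134/225, 32/225]
  4: [19/225, 8/45, 38/75, 52/225]

(P^2)[2 -> 1] = 19/225

Answer: 19/225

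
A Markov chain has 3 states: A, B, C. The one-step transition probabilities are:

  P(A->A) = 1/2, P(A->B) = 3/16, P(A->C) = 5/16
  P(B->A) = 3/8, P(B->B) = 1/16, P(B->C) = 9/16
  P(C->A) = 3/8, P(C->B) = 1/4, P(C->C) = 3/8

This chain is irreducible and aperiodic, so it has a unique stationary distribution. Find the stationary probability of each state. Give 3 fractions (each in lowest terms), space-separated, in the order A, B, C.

The stationary distribution satisfies pi = pi * P, i.e.:
  pi_A = 1/2*pi_A + 3/8*pi_B + 3/8*pi_C
  pi_B = 3/16*pi_A + 1/16*pi_B + 1/4*pi_C
  pi_C = 5/16*pi_A + 9/16*pi_B + 3/8*pi_C
with normalization: pi_A + pi_B + pi_C = 1.

Using the first 2 balance equations plus normalization, the linear system A*pi = b is:
  [-1/2, 3/8, 3/8] . pi = 0
  [3/16, -15/16, 1/4] . pi = 0
  [1, 1, 1] . pi = 1

Solving yields:
  pi_A = 3/7
  pi_B = 25/133
  pi_C = 51/133

Verification (pi * P):
  3/7*1/2 + 25/133*3/8 + 51/133*3/8 = 3/7 = pi_A  (ok)
  3/7*3/16 + 25/133*1/16 + 51/133*1/4 = 25/133 = pi_B  (ok)
  3/7*5/16 + 25/133*9/16 + 51/133*3/8 = 51/133 = pi_C  (ok)

Answer: 3/7 25/133 51/133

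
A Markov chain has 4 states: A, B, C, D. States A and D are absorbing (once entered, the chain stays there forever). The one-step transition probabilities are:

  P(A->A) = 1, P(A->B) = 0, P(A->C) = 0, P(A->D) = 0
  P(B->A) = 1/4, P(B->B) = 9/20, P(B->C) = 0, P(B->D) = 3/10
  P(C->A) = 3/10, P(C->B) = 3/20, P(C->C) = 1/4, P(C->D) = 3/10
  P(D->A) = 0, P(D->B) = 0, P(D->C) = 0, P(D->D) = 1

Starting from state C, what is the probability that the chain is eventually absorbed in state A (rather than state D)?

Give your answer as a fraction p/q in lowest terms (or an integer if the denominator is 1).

Let a_i = P(absorbed in A | start in state i).
Boundary conditions: a_A = 1, a_D = 0.
For each transient state i, a_i = sum_j P(i->j) * a_j:
  a_B = 1/4*a_A + 9/20*a_B + 0*a_C + 3/10*a_D
  a_C = 3/10*a_A + 3/20*a_B + 1/4*a_C + 3/10*a_D

Substituting a_A = 1 and a_D = 0, rearrange to (I - Q) a = r where r[i] = P(i -> A):
  [11/20, 0] . (a_B, a_C) = 1/4
  [-3/20, 3/4] . (a_B, a_C) = 3/10

Solving yields:
  a_B = 5/11
  a_C = 27/55

Starting state is C, so the absorption probability is a_C = 27/55.

Answer: 27/55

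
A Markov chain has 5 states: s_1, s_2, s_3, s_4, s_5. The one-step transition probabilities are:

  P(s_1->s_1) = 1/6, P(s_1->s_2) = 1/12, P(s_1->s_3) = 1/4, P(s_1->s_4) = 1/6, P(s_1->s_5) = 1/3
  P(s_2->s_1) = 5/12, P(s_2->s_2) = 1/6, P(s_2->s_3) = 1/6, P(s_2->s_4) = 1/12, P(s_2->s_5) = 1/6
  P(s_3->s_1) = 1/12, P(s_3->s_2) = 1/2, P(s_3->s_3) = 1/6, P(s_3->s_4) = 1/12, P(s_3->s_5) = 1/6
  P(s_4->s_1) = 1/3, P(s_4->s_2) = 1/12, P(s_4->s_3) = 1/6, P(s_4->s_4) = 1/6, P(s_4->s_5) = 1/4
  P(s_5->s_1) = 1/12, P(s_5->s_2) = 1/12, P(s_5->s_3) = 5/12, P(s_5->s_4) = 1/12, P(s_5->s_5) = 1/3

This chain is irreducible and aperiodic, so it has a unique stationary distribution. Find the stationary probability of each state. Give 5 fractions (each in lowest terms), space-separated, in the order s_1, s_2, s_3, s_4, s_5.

Answer: 211/1087 220/1087 1333/5435 118/1087 1357/5435

Derivation:
The stationary distribution satisfies pi = pi * P, i.e.:
  pi_s_1 = 1/6*pi_s_1 + 5/12*pi_s_2 + 1/12*pi_s_3 + 1/3*pi_s_4 + 1/12*pi_s_5
  pi_s_2 = 1/12*pi_s_1 + 1/6*pi_s_2 + 1/2*pi_s_3 + 1/12*pi_s_4 + 1/12*pi_s_5
  pi_s_3 = 1/4*pi_s_1 + 1/6*pi_s_2 + 1/6*pi_s_3 + 1/6*pi_s_4 + 5/12*pi_s_5
  pi_s_4 = 1/6*pi_s_1 + 1/12*pi_s_2 + 1/12*pi_s_3 + 1/6*pi_s_4 + 1/12*pi_s_5
  pi_s_5 = 1/3*pi_s_1 + 1/6*pi_s_2 + 1/6*pi_s_3 + 1/4*pi_s_4 + 1/3*pi_s_5
with normalization: pi_s_1 + pi_s_2 + pi_s_3 + pi_s_4 + pi_s_5 = 1.

Using the first 4 balance equations plus normalization, the linear system A*pi = b is:
  [-5/6, 5/12, 1/12, 1/3, 1/12] . pi = 0
  [1/12, -5/6, 1/2, 1/12, 1/12] . pi = 0
  [1/4, 1/6, -5/6, 1/6, 5/12] . pi = 0
  [1/6, 1/12, 1/12, -5/6, 1/12] . pi = 0
  [1, 1, 1, 1, 1] . pi = 1

Solving yields:
  pi_s_1 = 211/1087
  pi_s_2 = 220/1087
  pi_s_3 = 1333/5435
  pi_s_4 = 118/1087
  pi_s_5 = 1357/5435

Verification (pi * P):
  211/1087*1/6 + 220/1087*5/12 + 1333/5435*1/12 + 118/1087*1/3 + 1357/5435*1/12 = 211/1087 = pi_s_1  (ok)
  211/1087*1/12 + 220/1087*1/6 + 1333/5435*1/2 + 118/1087*1/12 + 1357/5435*1/12 = 220/1087 = pi_s_2  (ok)
  211/1087*1/4 + 220/1087*1/6 + 1333/5435*1/6 + 118/1087*1/6 + 1357/5435*5/12 = 1333/5435 = pi_s_3  (ok)
  211/1087*1/6 + 220/1087*1/12 + 1333/5435*1/12 + 118/1087*1/6 + 1357/5435*1/12 = 118/1087 = pi_s_4  (ok)
  211/1087*1/3 + 220/1087*1/6 + 1333/5435*1/6 + 118/1087*1/4 + 1357/5435*1/3 = 1357/5435 = pi_s_5  (ok)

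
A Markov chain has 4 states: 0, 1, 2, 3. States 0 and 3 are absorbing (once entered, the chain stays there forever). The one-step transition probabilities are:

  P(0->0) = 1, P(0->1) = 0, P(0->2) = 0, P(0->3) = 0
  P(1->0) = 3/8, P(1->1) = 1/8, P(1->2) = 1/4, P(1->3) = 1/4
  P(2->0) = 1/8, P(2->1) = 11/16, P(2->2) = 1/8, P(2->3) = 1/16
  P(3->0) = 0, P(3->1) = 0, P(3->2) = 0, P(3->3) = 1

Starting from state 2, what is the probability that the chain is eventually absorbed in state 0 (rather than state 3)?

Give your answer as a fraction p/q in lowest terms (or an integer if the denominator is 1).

Answer: 47/76

Derivation:
Let a_i = P(absorbed in 0 | start in state i).
Boundary conditions: a_0 = 1, a_3 = 0.
For each transient state i, a_i = sum_j P(i->j) * a_j:
  a_1 = 3/8*a_0 + 1/8*a_1 + 1/4*a_2 + 1/4*a_3
  a_2 = 1/8*a_0 + 11/16*a_1 + 1/8*a_2 + 1/16*a_3

Substituting a_0 = 1 and a_3 = 0, rearrange to (I - Q) a = r where r[i] = P(i -> 0):
  [7/8, -1/4] . (a_1, a_2) = 3/8
  [-11/16, 7/8] . (a_1, a_2) = 1/8

Solving yields:
  a_1 = 23/38
  a_2 = 47/76

Starting state is 2, so the absorption probability is a_2 = 47/76.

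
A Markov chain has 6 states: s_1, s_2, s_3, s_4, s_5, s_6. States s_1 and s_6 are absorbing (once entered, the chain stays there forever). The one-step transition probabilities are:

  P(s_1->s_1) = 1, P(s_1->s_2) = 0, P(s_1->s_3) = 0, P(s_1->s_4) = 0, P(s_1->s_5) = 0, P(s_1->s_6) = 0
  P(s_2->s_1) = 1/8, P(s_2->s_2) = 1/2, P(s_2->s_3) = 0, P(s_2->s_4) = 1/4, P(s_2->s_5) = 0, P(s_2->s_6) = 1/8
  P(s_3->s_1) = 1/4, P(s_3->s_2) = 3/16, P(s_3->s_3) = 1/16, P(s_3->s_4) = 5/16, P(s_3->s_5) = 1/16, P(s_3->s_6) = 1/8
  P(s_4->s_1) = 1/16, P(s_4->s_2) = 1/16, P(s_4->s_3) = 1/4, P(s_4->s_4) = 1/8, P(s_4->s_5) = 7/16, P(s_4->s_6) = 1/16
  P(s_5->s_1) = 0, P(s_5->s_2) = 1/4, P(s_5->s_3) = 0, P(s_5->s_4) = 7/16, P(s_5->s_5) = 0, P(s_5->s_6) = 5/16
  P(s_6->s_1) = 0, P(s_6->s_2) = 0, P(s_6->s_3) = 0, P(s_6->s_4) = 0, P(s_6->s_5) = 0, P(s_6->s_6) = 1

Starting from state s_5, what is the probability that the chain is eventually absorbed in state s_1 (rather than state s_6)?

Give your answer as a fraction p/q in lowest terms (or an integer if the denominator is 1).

Answer: 2065/7372

Derivation:
Let a_i = P(absorbed in s_1 | start in state i).
Boundary conditions: a_s_1 = 1, a_s_6 = 0.
For each transient state i, a_i = sum_j P(i->j) * a_j:
  a_s_2 = 1/8*a_s_1 + 1/2*a_s_2 + 0*a_s_3 + 1/4*a_s_4 + 0*a_s_5 + 1/8*a_s_6
  a_s_3 = 1/4*a_s_1 + 3/16*a_s_2 + 1/16*a_s_3 + 5/16*a_s_4 + 1/16*a_s_5 + 1/8*a_s_6
  a_s_4 = 1/16*a_s_1 + 1/16*a_s_2 + 1/4*a_s_3 + 1/8*a_s_4 + 7/16*a_s_5 + 1/16*a_s_6
  a_s_5 = 0*a_s_1 + 1/4*a_s_2 + 0*a_s_3 + 7/16*a_s_4 + 0*a_s_5 + 5/16*a_s_6

Substituting a_s_1 = 1 and a_s_6 = 0, rearrange to (I - Q) a = r where r[i] = P(i -> s_1):
  [1/2, 0, -1/4, 0] . (a_s_2, a_s_3, a_s_4, a_s_5) = 1/8
  [-3/16, 15/16, -5/16, -1/16] . (a_s_2, a_s_3, a_s_4, a_s_5) = 1/4
  [-1/16, -1/4, 7/8, -7/16] . (a_s_2, a_s_3, a_s_4, a_s_5) = 1/16
  [-1/4, 0, -7/16, 1] . (a_s_2, a_s_3, a_s_4, a_s_5) = 0

Solving yields:
  a_s_2 = 3269/7372
  a_s_3 = 927/1843
  a_s_4 = 713/1843
  a_s_5 = 2065/7372

Starting state is s_5, so the absorption probability is a_s_5 = 2065/7372.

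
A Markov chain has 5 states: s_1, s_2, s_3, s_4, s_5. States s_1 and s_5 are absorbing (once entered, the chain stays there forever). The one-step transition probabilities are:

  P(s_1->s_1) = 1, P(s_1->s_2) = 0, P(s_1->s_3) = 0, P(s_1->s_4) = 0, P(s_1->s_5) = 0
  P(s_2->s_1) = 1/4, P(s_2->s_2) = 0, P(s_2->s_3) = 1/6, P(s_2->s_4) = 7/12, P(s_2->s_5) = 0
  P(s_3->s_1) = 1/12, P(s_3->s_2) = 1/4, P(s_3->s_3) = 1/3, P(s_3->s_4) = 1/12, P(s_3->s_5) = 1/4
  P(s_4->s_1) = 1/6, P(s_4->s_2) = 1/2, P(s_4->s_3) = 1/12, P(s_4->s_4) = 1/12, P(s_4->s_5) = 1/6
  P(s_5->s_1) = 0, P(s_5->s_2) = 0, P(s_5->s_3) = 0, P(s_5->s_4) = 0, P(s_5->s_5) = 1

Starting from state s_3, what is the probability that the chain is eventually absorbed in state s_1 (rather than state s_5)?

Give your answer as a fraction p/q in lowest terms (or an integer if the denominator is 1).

Let a_i = P(absorbed in s_1 | start in state i).
Boundary conditions: a_s_1 = 1, a_s_5 = 0.
For each transient state i, a_i = sum_j P(i->j) * a_j:
  a_s_2 = 1/4*a_s_1 + 0*a_s_2 + 1/6*a_s_3 + 7/12*a_s_4 + 0*a_s_5
  a_s_3 = 1/12*a_s_1 + 1/4*a_s_2 + 1/3*a_s_3 + 1/12*a_s_4 + 1/4*a_s_5
  a_s_4 = 1/6*a_s_1 + 1/2*a_s_2 + 1/12*a_s_3 + 1/12*a_s_4 + 1/6*a_s_5

Substituting a_s_1 = 1 and a_s_5 = 0, rearrange to (I - Q) a = r where r[i] = P(i -> s_1):
  [1, -1/6, -7/12] . (a_s_2, a_s_3, a_s_4) = 1/4
  [-1/4, 2/3, -1/12] . (a_s_2, a_s_3, a_s_4) = 1/12
  [-1/2, -1/12, 11/12] . (a_s_2, a_s_3, a_s_4) = 1/6

Solving yields:
  a_s_2 = 2/3
  a_s_3 = 13/29
  a_s_4 = 17/29

Starting state is s_3, so the absorption probability is a_s_3 = 13/29.

Answer: 13/29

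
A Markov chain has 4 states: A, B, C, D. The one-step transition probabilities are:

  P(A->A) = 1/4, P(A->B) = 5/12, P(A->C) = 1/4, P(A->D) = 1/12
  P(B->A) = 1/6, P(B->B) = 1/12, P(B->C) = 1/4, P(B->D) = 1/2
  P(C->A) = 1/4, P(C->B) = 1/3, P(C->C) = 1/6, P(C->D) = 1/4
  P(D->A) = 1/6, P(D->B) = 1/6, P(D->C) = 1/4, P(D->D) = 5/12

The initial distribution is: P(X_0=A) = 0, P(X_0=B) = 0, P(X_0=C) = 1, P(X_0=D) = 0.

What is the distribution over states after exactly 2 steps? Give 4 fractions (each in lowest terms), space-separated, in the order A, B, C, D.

Answer: 29/144 11/48 17/72 1/3

Derivation:
Propagating the distribution step by step (d_{t+1} = d_t * P):
d_0 = (A=0, B=0, C=1, D=0)
  d_1[A] = 0*1/4 + 0*1/6 + 1*1/4 + 0*1/6 = 1/4
  d_1[B] = 0*5/12 + 0*1/12 + 1*1/3 + 0*1/6 = 1/3
  d_1[C] = 0*1/4 + 0*1/4 + 1*1/6 + 0*1/4 = 1/6
  d_1[D] = 0*1/12 + 0*1/2 + 1*1/4 + 0*5/12 = 1/4
d_1 = (A=1/4, B=1/3, C=1/6, D=1/4)
  d_2[A] = 1/4*1/4 + 1/3*1/6 + 1/6*1/4 + 1/4*1/6 = 29/144
  d_2[B] = 1/4*5/12 + 1/3*1/12 + 1/6*1/3 + 1/4*1/6 = 11/48
  d_2[C] = 1/4*1/4 + 1/3*1/4 + 1/6*1/6 + 1/4*1/4 = 17/72
  d_2[D] = 1/4*1/12 + 1/3*1/2 + 1/6*1/4 + 1/4*5/12 = 1/3
d_2 = (A=29/144, B=11/48, C=17/72, D=1/3)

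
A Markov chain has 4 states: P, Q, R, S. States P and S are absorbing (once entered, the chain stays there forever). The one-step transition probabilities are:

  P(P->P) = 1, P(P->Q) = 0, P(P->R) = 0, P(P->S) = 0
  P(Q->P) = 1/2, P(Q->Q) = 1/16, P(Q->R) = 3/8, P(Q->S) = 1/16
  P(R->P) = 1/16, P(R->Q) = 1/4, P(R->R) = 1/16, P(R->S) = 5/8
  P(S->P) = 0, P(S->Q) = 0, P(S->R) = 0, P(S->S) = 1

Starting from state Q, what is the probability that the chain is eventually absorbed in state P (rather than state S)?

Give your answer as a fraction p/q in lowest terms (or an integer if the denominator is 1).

Answer: 42/67

Derivation:
Let a_i = P(absorbed in P | start in state i).
Boundary conditions: a_P = 1, a_S = 0.
For each transient state i, a_i = sum_j P(i->j) * a_j:
  a_Q = 1/2*a_P + 1/16*a_Q + 3/8*a_R + 1/16*a_S
  a_R = 1/16*a_P + 1/4*a_Q + 1/16*a_R + 5/8*a_S

Substituting a_P = 1 and a_S = 0, rearrange to (I - Q) a = r where r[i] = P(i -> P):
  [15/16, -3/8] . (a_Q, a_R) = 1/2
  [-1/4, 15/16] . (a_Q, a_R) = 1/16

Solving yields:
  a_Q = 42/67
  a_R = 47/201

Starting state is Q, so the absorption probability is a_Q = 42/67.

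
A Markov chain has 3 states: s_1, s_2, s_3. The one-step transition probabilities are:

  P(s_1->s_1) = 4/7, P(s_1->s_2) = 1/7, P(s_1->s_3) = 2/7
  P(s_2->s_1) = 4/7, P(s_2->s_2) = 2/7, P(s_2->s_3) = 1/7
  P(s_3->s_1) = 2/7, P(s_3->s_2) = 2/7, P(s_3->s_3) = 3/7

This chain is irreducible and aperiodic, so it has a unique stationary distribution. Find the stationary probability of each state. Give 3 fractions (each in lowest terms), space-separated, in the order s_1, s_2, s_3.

Answer: 18/37 8/37 11/37

Derivation:
The stationary distribution satisfies pi = pi * P, i.e.:
  pi_s_1 = 4/7*pi_s_1 + 4/7*pi_s_2 + 2/7*pi_s_3
  pi_s_2 = 1/7*pi_s_1 + 2/7*pi_s_2 + 2/7*pi_s_3
  pi_s_3 = 2/7*pi_s_1 + 1/7*pi_s_2 + 3/7*pi_s_3
with normalization: pi_s_1 + pi_s_2 + pi_s_3 = 1.

Using the first 2 balance equations plus normalization, the linear system A*pi = b is:
  [-3/7, 4/7, 2/7] . pi = 0
  [1/7, -5/7, 2/7] . pi = 0
  [1, 1, 1] . pi = 1

Solving yields:
  pi_s_1 = 18/37
  pi_s_2 = 8/37
  pi_s_3 = 11/37

Verification (pi * P):
  18/37*4/7 + 8/37*4/7 + 11/37*2/7 = 18/37 = pi_s_1  (ok)
  18/37*1/7 + 8/37*2/7 + 11/37*2/7 = 8/37 = pi_s_2  (ok)
  18/37*2/7 + 8/37*1/7 + 11/37*3/7 = 11/37 = pi_s_3  (ok)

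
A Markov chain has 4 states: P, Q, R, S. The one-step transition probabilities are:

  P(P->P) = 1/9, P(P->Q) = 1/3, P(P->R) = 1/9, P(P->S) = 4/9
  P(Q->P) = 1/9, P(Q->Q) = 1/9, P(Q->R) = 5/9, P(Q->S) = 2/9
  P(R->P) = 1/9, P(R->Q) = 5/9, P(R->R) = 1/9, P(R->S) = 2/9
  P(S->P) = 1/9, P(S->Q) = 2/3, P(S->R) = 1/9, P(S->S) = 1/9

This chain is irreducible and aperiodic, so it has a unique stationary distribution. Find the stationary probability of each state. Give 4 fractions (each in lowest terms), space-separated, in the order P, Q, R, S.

The stationary distribution satisfies pi = pi * P, i.e.:
  pi_P = 1/9*pi_P + 1/9*pi_Q + 1/9*pi_R + 1/9*pi_S
  pi_Q = 1/3*pi_P + 1/9*pi_Q + 5/9*pi_R + 2/3*pi_S
  pi_R = 1/9*pi_P + 5/9*pi_Q + 1/9*pi_R + 1/9*pi_S
  pi_S = 4/9*pi_P + 2/9*pi_Q + 2/9*pi_R + 1/9*pi_S
with normalization: pi_P + pi_Q + pi_R + pi_S = 1.

Using the first 3 balance equations plus normalization, the linear system A*pi = b is:
  [-8/9, 1/9, 1/9, 1/9] . pi = 0
  [1/3, -8/9, 5/9, 2/3] . pi = 0
  [1/9, 5/9, -8/9, 1/9] . pi = 0
  [1, 1, 1, 1] . pi = 1

Solving yields:
  pi_P = 1/9
  pi_Q = 5/13
  pi_R = 11/39
  pi_S = 2/9

Verification (pi * P):
  1/9*1/9 + 5/13*1/9 + 11/39*1/9 + 2/9*1/9 = 1/9 = pi_P  (ok)
  1/9*1/3 + 5/13*1/9 + 11/39*5/9 + 2/9*2/3 = 5/13 = pi_Q  (ok)
  1/9*1/9 + 5/13*5/9 + 11/39*1/9 + 2/9*1/9 = 11/39 = pi_R  (ok)
  1/9*4/9 + 5/13*2/9 + 11/39*2/9 + 2/9*1/9 = 2/9 = pi_S  (ok)

Answer: 1/9 5/13 11/39 2/9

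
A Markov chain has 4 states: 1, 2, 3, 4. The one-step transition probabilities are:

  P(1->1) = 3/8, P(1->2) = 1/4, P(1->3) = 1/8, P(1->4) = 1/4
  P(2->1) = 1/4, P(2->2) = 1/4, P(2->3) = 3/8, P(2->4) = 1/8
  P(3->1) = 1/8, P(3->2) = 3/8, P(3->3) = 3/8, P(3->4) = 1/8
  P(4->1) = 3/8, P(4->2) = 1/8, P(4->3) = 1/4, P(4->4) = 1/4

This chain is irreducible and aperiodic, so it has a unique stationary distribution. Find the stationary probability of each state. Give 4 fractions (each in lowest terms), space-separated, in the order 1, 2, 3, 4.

Answer: 100/369 97/369 35/123 67/369

Derivation:
The stationary distribution satisfies pi = pi * P, i.e.:
  pi_1 = 3/8*pi_1 + 1/4*pi_2 + 1/8*pi_3 + 3/8*pi_4
  pi_2 = 1/4*pi_1 + 1/4*pi_2 + 3/8*pi_3 + 1/8*pi_4
  pi_3 = 1/8*pi_1 + 3/8*pi_2 + 3/8*pi_3 + 1/4*pi_4
  pi_4 = 1/4*pi_1 + 1/8*pi_2 + 1/8*pi_3 + 1/4*pi_4
with normalization: pi_1 + pi_2 + pi_3 + pi_4 = 1.

Using the first 3 balance equations plus normalization, the linear system A*pi = b is:
  [-5/8, 1/4, 1/8, 3/8] . pi = 0
  [1/4, -3/4, 3/8, 1/8] . pi = 0
  [1/8, 3/8, -5/8, 1/4] . pi = 0
  [1, 1, 1, 1] . pi = 1

Solving yields:
  pi_1 = 100/369
  pi_2 = 97/369
  pi_3 = 35/123
  pi_4 = 67/369

Verification (pi * P):
  100/369*3/8 + 97/369*1/4 + 35/123*1/8 + 67/369*3/8 = 100/369 = pi_1  (ok)
  100/369*1/4 + 97/369*1/4 + 35/123*3/8 + 67/369*1/8 = 97/369 = pi_2  (ok)
  100/369*1/8 + 97/369*3/8 + 35/123*3/8 + 67/369*1/4 = 35/123 = pi_3  (ok)
  100/369*1/4 + 97/369*1/8 + 35/123*1/8 + 67/369*1/4 = 67/369 = pi_4  (ok)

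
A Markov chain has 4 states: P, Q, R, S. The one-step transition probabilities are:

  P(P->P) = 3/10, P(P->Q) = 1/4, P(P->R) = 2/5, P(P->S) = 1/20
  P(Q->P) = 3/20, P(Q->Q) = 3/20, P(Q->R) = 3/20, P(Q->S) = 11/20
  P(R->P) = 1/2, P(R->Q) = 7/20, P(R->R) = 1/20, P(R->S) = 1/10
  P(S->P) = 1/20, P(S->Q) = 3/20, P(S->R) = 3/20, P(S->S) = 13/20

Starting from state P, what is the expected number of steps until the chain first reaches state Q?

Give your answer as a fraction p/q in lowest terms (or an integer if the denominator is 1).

Let h_i = expected steps to first reach Q from state i.
Boundary: h_Q = 0.
First-step equations for the other states:
  h_P = 1 + 3/10*h_P + 1/4*h_Q + 2/5*h_R + 1/20*h_S
  h_R = 1 + 1/2*h_P + 7/20*h_Q + 1/20*h_R + 1/10*h_S
  h_S = 1 + 1/20*h_P + 3/20*h_Q + 3/20*h_R + 13/20*h_S

Substituting h_Q = 0 and rearranging gives the linear system (I - Q) h = 1:
  [7/10, -2/5, -1/20] . (h_P, h_R, h_S) = 1
  [-1/2, 19/20, -1/10] . (h_P, h_R, h_S) = 1
  [-1/20, -3/20, 7/20] . (h_P, h_R, h_S) = 1

Solving yields:
  h_P = 4420/1153
  h_R = 4140/1153
  h_S = 5700/1153

Starting state is P, so the expected hitting time is h_P = 4420/1153.

Answer: 4420/1153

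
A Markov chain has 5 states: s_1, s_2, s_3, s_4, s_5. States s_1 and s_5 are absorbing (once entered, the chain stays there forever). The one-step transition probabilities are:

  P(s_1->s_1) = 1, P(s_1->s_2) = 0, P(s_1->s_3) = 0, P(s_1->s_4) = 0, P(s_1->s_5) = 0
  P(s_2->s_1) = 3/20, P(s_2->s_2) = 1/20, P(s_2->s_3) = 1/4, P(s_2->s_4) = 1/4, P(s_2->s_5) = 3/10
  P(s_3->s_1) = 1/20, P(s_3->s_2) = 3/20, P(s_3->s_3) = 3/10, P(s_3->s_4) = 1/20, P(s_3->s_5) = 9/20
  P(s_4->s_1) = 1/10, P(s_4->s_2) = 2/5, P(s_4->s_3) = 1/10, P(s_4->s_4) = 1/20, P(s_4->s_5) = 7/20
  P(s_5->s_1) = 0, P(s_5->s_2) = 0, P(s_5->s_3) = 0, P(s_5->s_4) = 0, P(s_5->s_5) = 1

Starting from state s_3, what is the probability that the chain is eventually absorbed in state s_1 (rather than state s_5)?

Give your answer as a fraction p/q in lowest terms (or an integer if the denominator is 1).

Answer: 584/4101

Derivation:
Let a_i = P(absorbed in s_1 | start in state i).
Boundary conditions: a_s_1 = 1, a_s_5 = 0.
For each transient state i, a_i = sum_j P(i->j) * a_j:
  a_s_2 = 3/20*a_s_1 + 1/20*a_s_2 + 1/4*a_s_3 + 1/4*a_s_4 + 3/10*a_s_5
  a_s_3 = 1/20*a_s_1 + 3/20*a_s_2 + 3/10*a_s_3 + 1/20*a_s_4 + 9/20*a_s_5
  a_s_4 = 1/10*a_s_1 + 2/5*a_s_2 + 1/10*a_s_3 + 1/20*a_s_4 + 7/20*a_s_5

Substituting a_s_1 = 1 and a_s_5 = 0, rearrange to (I - Q) a = r where r[i] = P(i -> s_1):
  [19/20, -1/4, -1/4] . (a_s_2, a_s_3, a_s_4) = 3/20
  [-3/20, 7/10, -1/20] . (a_s_2, a_s_3, a_s_4) = 1/20
  [-2/5, -1/10, 19/20] . (a_s_2, a_s_3, a_s_4) = 1/10

Solving yields:
  a_s_2 = 349/1367
  a_s_3 = 584/4101
  a_s_4 = 934/4101

Starting state is s_3, so the absorption probability is a_s_3 = 584/4101.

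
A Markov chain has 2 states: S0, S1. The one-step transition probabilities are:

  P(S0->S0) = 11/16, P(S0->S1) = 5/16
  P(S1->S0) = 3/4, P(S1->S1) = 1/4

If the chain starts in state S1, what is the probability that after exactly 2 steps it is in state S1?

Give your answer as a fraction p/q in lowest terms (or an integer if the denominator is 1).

Answer: 19/64

Derivation:
Computing P^2 by repeated multiplication:
P^1 =
  S0: [11/16, 5/16]
  S1: [3/4, 1/4]
P^2 =
  S0: [181/256, 75/256]
  S1: [45/64, 19/64]

(P^2)[S1 -> S1] = 19/64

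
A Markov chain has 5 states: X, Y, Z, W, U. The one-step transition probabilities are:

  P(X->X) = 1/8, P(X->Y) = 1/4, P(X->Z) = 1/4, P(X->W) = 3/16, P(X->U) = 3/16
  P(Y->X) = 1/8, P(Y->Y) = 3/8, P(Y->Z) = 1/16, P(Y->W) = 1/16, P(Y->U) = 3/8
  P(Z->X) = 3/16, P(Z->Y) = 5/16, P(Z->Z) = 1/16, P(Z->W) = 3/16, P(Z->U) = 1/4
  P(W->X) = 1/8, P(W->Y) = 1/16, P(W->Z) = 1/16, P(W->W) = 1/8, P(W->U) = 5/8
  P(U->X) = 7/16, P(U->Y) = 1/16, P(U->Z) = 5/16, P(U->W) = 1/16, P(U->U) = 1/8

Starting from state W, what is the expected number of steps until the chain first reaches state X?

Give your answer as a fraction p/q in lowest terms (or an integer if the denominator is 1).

Let h_i = expected steps to first reach X from state i.
Boundary: h_X = 0.
First-step equations for the other states:
  h_Y = 1 + 1/8*h_X + 3/8*h_Y + 1/16*h_Z + 1/16*h_W + 3/8*h_U
  h_Z = 1 + 3/16*h_X + 5/16*h_Y + 1/16*h_Z + 3/16*h_W + 1/4*h_U
  h_W = 1 + 1/8*h_X + 1/16*h_Y + 1/16*h_Z + 1/8*h_W + 5/8*h_U
  h_U = 1 + 7/16*h_X + 1/16*h_Y + 5/16*h_Z + 1/16*h_W + 1/8*h_U

Substituting h_X = 0 and rearranging gives the linear system (I - Q) h = 1:
  [5/8, -1/16, -1/16, -3/8] . (h_Y, h_Z, h_W, h_U) = 1
  [-5/16, 15/16, -3/16, -1/4] . (h_Y, h_Z, h_W, h_U) = 1
  [-1/16, -1/16, 7/8, -5/8] . (h_Y, h_Z, h_W, h_U) = 1
  [-1/16, -5/16, -1/16, 7/8] . (h_Y, h_Z, h_W, h_U) = 1

Solving yields:
  h_Y = 3008/687
  h_Z = 12528/2977
  h_W = 36416/8931
  h_U = 29024/8931

Starting state is W, so the expected hitting time is h_W = 36416/8931.

Answer: 36416/8931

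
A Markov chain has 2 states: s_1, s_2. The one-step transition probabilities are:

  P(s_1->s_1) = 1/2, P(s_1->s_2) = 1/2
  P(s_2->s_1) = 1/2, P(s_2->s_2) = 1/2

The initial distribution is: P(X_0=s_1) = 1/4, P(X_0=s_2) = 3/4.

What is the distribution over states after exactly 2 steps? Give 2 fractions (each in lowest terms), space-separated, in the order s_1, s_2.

Propagating the distribution step by step (d_{t+1} = d_t * P):
d_0 = (s_1=1/4, s_2=3/4)
  d_1[s_1] = 1/4*1/2 + 3/4*1/2 = 1/2
  d_1[s_2] = 1/4*1/2 + 3/4*1/2 = 1/2
d_1 = (s_1=1/2, s_2=1/2)
  d_2[s_1] = 1/2*1/2 + 1/2*1/2 = 1/2
  d_2[s_2] = 1/2*1/2 + 1/2*1/2 = 1/2
d_2 = (s_1=1/2, s_2=1/2)

Answer: 1/2 1/2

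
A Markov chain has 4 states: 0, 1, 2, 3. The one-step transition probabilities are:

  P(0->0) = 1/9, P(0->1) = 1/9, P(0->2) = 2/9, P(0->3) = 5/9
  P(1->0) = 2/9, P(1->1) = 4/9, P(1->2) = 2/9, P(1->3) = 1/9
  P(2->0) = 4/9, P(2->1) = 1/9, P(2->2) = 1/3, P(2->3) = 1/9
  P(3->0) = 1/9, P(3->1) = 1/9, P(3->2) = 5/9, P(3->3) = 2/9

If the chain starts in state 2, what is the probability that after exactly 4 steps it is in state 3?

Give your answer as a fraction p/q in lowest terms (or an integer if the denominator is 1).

Answer: 524/2187

Derivation:
Computing P^4 by repeated multiplication:
P^1 =
  0: [1/9, 1/9, 2/9, 5/9]
  1: [2/9, 4/9, 2/9, 1/9]
  2: [4/9, 1/9, 1/3, 1/9]
  3: [1/9, 1/9, 5/9, 2/9]
P^2 =
  0: [16/81, 4/27, 35/81, 2/9]
  1: [19/81, 7/27, 23/81, 2/9]
  2: [19/81, 4/27, 8/27, 26/81]
  3: [25/81, 4/27, 29/81, 5/27]
P^3 =
  0: [22/81, 13/81, 251/729, 163/729]
  1: [19/81, 16/81, 239/729, 175/729]
  2: [55/243, 13/81, 88/243, 61/243]
  3: [20/81, 13/81, 236/729, 196/729]
P^4 =
  0: [533/2187, 40/243, 2198/6561, 1684/6561]
  1: [530/2187, 43/243, 2222/6561, 1588/6561]
  2: [182/729, 40/243, 757/2187, 524/2187]
  3: [518/2187, 40/243, 2282/6561, 1645/6561]

(P^4)[2 -> 3] = 524/2187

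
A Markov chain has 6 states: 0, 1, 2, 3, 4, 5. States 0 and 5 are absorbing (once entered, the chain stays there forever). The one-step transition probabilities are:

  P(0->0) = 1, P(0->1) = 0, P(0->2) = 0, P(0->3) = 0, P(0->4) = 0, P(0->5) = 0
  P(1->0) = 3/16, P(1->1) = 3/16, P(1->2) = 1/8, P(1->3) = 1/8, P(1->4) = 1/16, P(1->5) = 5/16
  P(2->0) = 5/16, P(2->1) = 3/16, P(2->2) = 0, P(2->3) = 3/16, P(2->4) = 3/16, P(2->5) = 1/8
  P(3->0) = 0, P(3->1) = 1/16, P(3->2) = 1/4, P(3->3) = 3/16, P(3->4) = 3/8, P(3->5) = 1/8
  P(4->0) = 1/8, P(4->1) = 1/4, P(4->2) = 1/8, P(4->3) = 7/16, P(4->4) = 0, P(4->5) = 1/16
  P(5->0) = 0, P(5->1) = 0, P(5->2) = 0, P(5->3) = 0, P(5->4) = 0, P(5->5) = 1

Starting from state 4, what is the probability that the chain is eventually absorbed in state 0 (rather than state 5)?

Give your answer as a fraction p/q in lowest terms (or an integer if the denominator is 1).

Let a_i = P(absorbed in 0 | start in state i).
Boundary conditions: a_0 = 1, a_5 = 0.
For each transient state i, a_i = sum_j P(i->j) * a_j:
  a_1 = 3/16*a_0 + 3/16*a_1 + 1/8*a_2 + 1/8*a_3 + 1/16*a_4 + 5/16*a_5
  a_2 = 5/16*a_0 + 3/16*a_1 + 0*a_2 + 3/16*a_3 + 3/16*a_4 + 1/8*a_5
  a_3 = 0*a_0 + 1/16*a_1 + 1/4*a_2 + 3/16*a_3 + 3/8*a_4 + 1/8*a_5
  a_4 = 1/8*a_0 + 1/4*a_1 + 1/8*a_2 + 7/16*a_3 + 0*a_4 + 1/16*a_5

Substituting a_0 = 1 and a_5 = 0, rearrange to (I - Q) a = r where r[i] = P(i -> 0):
  [13/16, -1/8, -1/8, -1/16] . (a_1, a_2, a_3, a_4) = 3/16
  [-3/16, 1, -3/16, -3/16] . (a_1, a_2, a_3, a_4) = 5/16
  [-1/16, -1/4, 13/16, -3/8] . (a_1, a_2, a_3, a_4) = 0
  [-1/4, -1/8, -7/16, 1] . (a_1, a_2, a_3, a_4) = 1/8

Solving yields:
  a_1 = 2635/6246
  a_2 = 2351/4164
  a_3 = 2701/6246
  a_4 = 1531/3123

Starting state is 4, so the absorption probability is a_4 = 1531/3123.

Answer: 1531/3123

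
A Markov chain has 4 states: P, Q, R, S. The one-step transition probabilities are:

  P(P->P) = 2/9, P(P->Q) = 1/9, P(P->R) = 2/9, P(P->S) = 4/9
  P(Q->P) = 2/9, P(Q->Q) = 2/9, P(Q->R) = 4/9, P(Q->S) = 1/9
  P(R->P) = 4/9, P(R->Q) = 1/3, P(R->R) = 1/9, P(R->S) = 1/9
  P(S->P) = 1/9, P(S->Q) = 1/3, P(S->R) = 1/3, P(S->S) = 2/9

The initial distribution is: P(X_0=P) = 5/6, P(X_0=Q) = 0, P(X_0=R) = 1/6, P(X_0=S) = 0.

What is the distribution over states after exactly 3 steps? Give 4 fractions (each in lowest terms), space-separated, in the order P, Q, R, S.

Propagating the distribution step by step (d_{t+1} = d_t * P):
d_0 = (P=5/6, Q=0, R=1/6, S=0)
  d_1[P] = 5/6*2/9 + 0*2/9 + 1/6*4/9 + 0*1/9 = 7/27
  d_1[Q] = 5/6*1/9 + 0*2/9 + 1/6*1/3 + 0*1/3 = 4/27
  d_1[R] = 5/6*2/9 + 0*4/9 + 1/6*1/9 + 0*1/3 = 11/54
  d_1[S] = 5/6*4/9 + 0*1/9 + 1/6*1/9 + 0*2/9 = 7/18
d_1 = (P=7/27, Q=4/27, R=11/54, S=7/18)
  d_2[P] = 7/27*2/9 + 4/27*2/9 + 11/54*4/9 + 7/18*1/9 = 109/486
  d_2[Q] = 7/27*1/9 + 4/27*2/9 + 11/54*1/3 + 7/18*1/3 = 7/27
  d_2[R] = 7/27*2/9 + 4/27*4/9 + 11/54*1/9 + 7/18*1/3 = 67/243
  d_2[S] = 7/27*4/9 + 4/27*1/9 + 11/54*1/9 + 7/18*2/9 = 13/54
d_2 = (P=109/486, Q=7/27, R=67/243, S=13/54)
  d_3[P] = 109/486*2/9 + 7/27*2/9 + 67/243*4/9 + 13/54*1/9 = 1123/4374
  d_3[Q] = 109/486*1/9 + 7/27*2/9 + 67/243*1/3 + 13/54*1/3 = 557/2187
  d_3[R] = 109/486*2/9 + 7/27*4/9 + 67/243*1/9 + 13/54*1/3 = 1207/4374
  d_3[S] = 109/486*4/9 + 7/27*1/9 + 67/243*1/9 + 13/54*2/9 = 155/729
d_3 = (P=1123/4374, Q=557/2187, R=1207/4374, S=155/729)

Answer: 1123/4374 557/2187 1207/4374 155/729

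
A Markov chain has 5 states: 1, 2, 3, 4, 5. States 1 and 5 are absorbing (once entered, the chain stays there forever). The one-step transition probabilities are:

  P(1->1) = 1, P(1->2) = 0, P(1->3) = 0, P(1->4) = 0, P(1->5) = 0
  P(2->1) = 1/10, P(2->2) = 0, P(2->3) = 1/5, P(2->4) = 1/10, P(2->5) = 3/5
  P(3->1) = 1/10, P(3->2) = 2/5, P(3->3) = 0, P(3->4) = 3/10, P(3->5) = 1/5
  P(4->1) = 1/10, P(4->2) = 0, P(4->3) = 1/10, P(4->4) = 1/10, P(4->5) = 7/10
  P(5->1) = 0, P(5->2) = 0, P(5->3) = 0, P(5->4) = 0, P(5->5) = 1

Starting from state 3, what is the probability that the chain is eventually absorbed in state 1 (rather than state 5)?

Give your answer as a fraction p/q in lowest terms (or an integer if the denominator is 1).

Let a_i = P(absorbed in 1 | start in state i).
Boundary conditions: a_1 = 1, a_5 = 0.
For each transient state i, a_i = sum_j P(i->j) * a_j:
  a_2 = 1/10*a_1 + 0*a_2 + 1/5*a_3 + 1/10*a_4 + 3/5*a_5
  a_3 = 1/10*a_1 + 2/5*a_2 + 0*a_3 + 3/10*a_4 + 1/5*a_5
  a_4 = 1/10*a_1 + 0*a_2 + 1/10*a_3 + 1/10*a_4 + 7/10*a_5

Substituting a_1 = 1 and a_5 = 0, rearrange to (I - Q) a = r where r[i] = P(i -> 1):
  [1, -1/5, -1/10] . (a_2, a_3, a_4) = 1/10
  [-2/5, 1, -3/10] . (a_2, a_3, a_4) = 1/10
  [0, -1/10, 9/10] . (a_2, a_3, a_4) = 1/10

Solving yields:
  a_2 = 61/397
  a_3 = 80/397
  a_4 = 53/397

Starting state is 3, so the absorption probability is a_3 = 80/397.

Answer: 80/397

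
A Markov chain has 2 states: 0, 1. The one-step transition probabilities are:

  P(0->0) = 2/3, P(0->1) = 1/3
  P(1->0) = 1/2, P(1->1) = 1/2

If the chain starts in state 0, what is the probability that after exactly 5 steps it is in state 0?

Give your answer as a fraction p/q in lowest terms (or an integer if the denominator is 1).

Computing P^5 by repeated multiplication:
P^1 =
  0: [2/3, 1/3]
  1: [1/2, 1/2]
P^2 =
  0: [11/18, 7/18]
  1: [7/12, 5/12]
P^3 =
  0: [65/108, 43/108]
  1: [43/72, 29/72]
P^4 =
  0: [389/648, 259/648]
  1: [259/432, 173/432]
P^5 =
  0: [2333/3888, 1555/3888]
  1: [1555/2592, 1037/2592]

(P^5)[0 -> 0] = 2333/3888

Answer: 2333/3888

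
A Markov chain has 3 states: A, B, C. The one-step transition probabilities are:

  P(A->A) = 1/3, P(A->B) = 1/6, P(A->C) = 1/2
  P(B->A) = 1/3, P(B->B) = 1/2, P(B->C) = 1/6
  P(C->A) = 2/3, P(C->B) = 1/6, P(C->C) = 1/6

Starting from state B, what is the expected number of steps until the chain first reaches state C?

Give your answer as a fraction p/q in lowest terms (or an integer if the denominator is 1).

Let h_i = expected steps to first reach C from state i.
Boundary: h_C = 0.
First-step equations for the other states:
  h_A = 1 + 1/3*h_A + 1/6*h_B + 1/2*h_C
  h_B = 1 + 1/3*h_A + 1/2*h_B + 1/6*h_C

Substituting h_C = 0 and rearranging gives the linear system (I - Q) h = 1:
  [2/3, -1/6] . (h_A, h_B) = 1
  [-1/3, 1/2] . (h_A, h_B) = 1

Solving yields:
  h_A = 12/5
  h_B = 18/5

Starting state is B, so the expected hitting time is h_B = 18/5.

Answer: 18/5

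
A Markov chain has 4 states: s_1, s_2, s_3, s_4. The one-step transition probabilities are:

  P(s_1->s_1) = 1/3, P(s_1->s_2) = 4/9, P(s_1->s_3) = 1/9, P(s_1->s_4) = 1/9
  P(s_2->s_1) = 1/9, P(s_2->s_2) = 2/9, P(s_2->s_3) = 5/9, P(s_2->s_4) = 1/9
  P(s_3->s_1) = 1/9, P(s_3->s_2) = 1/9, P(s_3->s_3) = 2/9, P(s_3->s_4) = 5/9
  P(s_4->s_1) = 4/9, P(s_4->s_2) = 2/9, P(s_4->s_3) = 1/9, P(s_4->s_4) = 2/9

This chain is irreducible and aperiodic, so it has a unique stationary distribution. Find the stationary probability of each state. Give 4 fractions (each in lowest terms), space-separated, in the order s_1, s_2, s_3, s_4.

Answer: 1/4 1/4 1/4 1/4

Derivation:
The stationary distribution satisfies pi = pi * P, i.e.:
  pi_s_1 = 1/3*pi_s_1 + 1/9*pi_s_2 + 1/9*pi_s_3 + 4/9*pi_s_4
  pi_s_2 = 4/9*pi_s_1 + 2/9*pi_s_2 + 1/9*pi_s_3 + 2/9*pi_s_4
  pi_s_3 = 1/9*pi_s_1 + 5/9*pi_s_2 + 2/9*pi_s_3 + 1/9*pi_s_4
  pi_s_4 = 1/9*pi_s_1 + 1/9*pi_s_2 + 5/9*pi_s_3 + 2/9*pi_s_4
with normalization: pi_s_1 + pi_s_2 + pi_s_3 + pi_s_4 = 1.

Using the first 3 balance equations plus normalization, the linear system A*pi = b is:
  [-2/3, 1/9, 1/9, 4/9] . pi = 0
  [4/9, -7/9, 1/9, 2/9] . pi = 0
  [1/9, 5/9, -7/9, 1/9] . pi = 0
  [1, 1, 1, 1] . pi = 1

Solving yields:
  pi_s_1 = 1/4
  pi_s_2 = 1/4
  pi_s_3 = 1/4
  pi_s_4 = 1/4

Verification (pi * P):
  1/4*1/3 + 1/4*1/9 + 1/4*1/9 + 1/4*4/9 = 1/4 = pi_s_1  (ok)
  1/4*4/9 + 1/4*2/9 + 1/4*1/9 + 1/4*2/9 = 1/4 = pi_s_2  (ok)
  1/4*1/9 + 1/4*5/9 + 1/4*2/9 + 1/4*1/9 = 1/4 = pi_s_3  (ok)
  1/4*1/9 + 1/4*1/9 + 1/4*5/9 + 1/4*2/9 = 1/4 = pi_s_4  (ok)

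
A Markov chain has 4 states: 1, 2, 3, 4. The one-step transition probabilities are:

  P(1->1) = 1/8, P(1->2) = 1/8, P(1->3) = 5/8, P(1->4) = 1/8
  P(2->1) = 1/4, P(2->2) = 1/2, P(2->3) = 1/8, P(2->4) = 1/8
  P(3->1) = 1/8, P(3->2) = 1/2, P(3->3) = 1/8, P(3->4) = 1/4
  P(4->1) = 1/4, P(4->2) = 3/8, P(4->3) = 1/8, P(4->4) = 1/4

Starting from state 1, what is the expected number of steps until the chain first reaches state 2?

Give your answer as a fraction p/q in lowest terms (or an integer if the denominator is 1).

Let h_i = expected steps to first reach 2 from state i.
Boundary: h_2 = 0.
First-step equations for the other states:
  h_1 = 1 + 1/8*h_1 + 1/8*h_2 + 5/8*h_3 + 1/8*h_4
  h_3 = 1 + 1/8*h_1 + 1/2*h_2 + 1/8*h_3 + 1/4*h_4
  h_4 = 1 + 1/4*h_1 + 3/8*h_2 + 1/8*h_3 + 1/4*h_4

Substituting h_2 = 0 and rearranging gives the linear system (I - Q) h = 1:
  [7/8, -5/8, -1/8] . (h_1, h_3, h_4) = 1
  [-1/8, 7/8, -1/4] . (h_1, h_3, h_4) = 1
  [-1/4, -1/8, 3/4] . (h_1, h_3, h_4) = 1

Solving yields:
  h_1 = 704/215
  h_3 = 104/43
  h_4 = 608/215

Starting state is 1, so the expected hitting time is h_1 = 704/215.

Answer: 704/215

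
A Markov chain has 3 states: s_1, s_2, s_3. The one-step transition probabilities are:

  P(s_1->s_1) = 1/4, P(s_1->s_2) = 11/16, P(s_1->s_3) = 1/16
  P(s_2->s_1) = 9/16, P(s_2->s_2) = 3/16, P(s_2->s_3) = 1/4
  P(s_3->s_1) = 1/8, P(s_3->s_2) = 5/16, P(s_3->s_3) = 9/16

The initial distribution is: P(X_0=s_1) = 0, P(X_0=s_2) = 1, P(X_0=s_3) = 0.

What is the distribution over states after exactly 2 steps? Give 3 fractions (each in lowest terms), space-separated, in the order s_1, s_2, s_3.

Answer: 71/256 1/2 57/256

Derivation:
Propagating the distribution step by step (d_{t+1} = d_t * P):
d_0 = (s_1=0, s_2=1, s_3=0)
  d_1[s_1] = 0*1/4 + 1*9/16 + 0*1/8 = 9/16
  d_1[s_2] = 0*11/16 + 1*3/16 + 0*5/16 = 3/16
  d_1[s_3] = 0*1/16 + 1*1/4 + 0*9/16 = 1/4
d_1 = (s_1=9/16, s_2=3/16, s_3=1/4)
  d_2[s_1] = 9/16*1/4 + 3/16*9/16 + 1/4*1/8 = 71/256
  d_2[s_2] = 9/16*11/16 + 3/16*3/16 + 1/4*5/16 = 1/2
  d_2[s_3] = 9/16*1/16 + 3/16*1/4 + 1/4*9/16 = 57/256
d_2 = (s_1=71/256, s_2=1/2, s_3=57/256)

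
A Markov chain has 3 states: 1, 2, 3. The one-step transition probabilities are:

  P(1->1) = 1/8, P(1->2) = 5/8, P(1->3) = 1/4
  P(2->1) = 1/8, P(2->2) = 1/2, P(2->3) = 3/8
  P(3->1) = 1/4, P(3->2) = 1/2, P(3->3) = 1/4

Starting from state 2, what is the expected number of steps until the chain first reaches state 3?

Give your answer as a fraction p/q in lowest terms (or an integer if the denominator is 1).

Answer: 64/23

Derivation:
Let h_i = expected steps to first reach 3 from state i.
Boundary: h_3 = 0.
First-step equations for the other states:
  h_1 = 1 + 1/8*h_1 + 5/8*h_2 + 1/4*h_3
  h_2 = 1 + 1/8*h_1 + 1/2*h_2 + 3/8*h_3

Substituting h_3 = 0 and rearranging gives the linear system (I - Q) h = 1:
  [7/8, -5/8] . (h_1, h_2) = 1
  [-1/8, 1/2] . (h_1, h_2) = 1

Solving yields:
  h_1 = 72/23
  h_2 = 64/23

Starting state is 2, so the expected hitting time is h_2 = 64/23.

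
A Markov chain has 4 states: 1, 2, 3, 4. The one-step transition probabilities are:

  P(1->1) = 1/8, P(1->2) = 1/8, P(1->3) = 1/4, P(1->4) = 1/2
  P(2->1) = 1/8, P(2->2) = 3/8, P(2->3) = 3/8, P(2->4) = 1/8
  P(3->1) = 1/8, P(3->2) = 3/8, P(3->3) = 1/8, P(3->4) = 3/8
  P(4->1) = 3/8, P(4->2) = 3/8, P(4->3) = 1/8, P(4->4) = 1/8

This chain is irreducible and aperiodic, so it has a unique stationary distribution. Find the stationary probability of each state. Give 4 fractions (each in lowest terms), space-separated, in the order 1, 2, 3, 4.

The stationary distribution satisfies pi = pi * P, i.e.:
  pi_1 = 1/8*pi_1 + 1/8*pi_2 + 1/8*pi_3 + 3/8*pi_4
  pi_2 = 1/8*pi_1 + 3/8*pi_2 + 3/8*pi_3 + 3/8*pi_4
  pi_3 = 1/4*pi_1 + 3/8*pi_2 + 1/8*pi_3 + 1/8*pi_4
  pi_4 = 1/2*pi_1 + 1/8*pi_2 + 3/8*pi_3 + 1/8*pi_4
with normalization: pi_1 + pi_2 + pi_3 + pi_4 = 1.

Using the first 3 balance equations plus normalization, the linear system A*pi = b is:
  [-7/8, 1/8, 1/8, 3/8] . pi = 0
  [1/8, -5/8, 3/8, 3/8] . pi = 0
  [1/4, 3/8, -7/8, 1/8] . pi = 0
  [1, 1, 1, 1] . pi = 1

Solving yields:
  pi_1 = 29/154
  pi_2 = 101/308
  pi_3 = 71/308
  pi_4 = 39/154

Verification (pi * P):
  29/154*1/8 + 101/308*1/8 + 71/308*1/8 + 39/154*3/8 = 29/154 = pi_1  (ok)
  29/154*1/8 + 101/308*3/8 + 71/308*3/8 + 39/154*3/8 = 101/308 = pi_2  (ok)
  29/154*1/4 + 101/308*3/8 + 71/308*1/8 + 39/154*1/8 = 71/308 = pi_3  (ok)
  29/154*1/2 + 101/308*1/8 + 71/308*3/8 + 39/154*1/8 = 39/154 = pi_4  (ok)

Answer: 29/154 101/308 71/308 39/154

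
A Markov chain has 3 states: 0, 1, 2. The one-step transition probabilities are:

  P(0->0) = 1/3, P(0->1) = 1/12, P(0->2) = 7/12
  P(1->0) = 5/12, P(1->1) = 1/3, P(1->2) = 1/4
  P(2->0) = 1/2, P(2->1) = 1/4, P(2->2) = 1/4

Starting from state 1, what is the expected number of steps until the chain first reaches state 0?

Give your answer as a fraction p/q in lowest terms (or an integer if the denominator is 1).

Let h_i = expected steps to first reach 0 from state i.
Boundary: h_0 = 0.
First-step equations for the other states:
  h_1 = 1 + 5/12*h_0 + 1/3*h_1 + 1/4*h_2
  h_2 = 1 + 1/2*h_0 + 1/4*h_1 + 1/4*h_2

Substituting h_0 = 0 and rearranging gives the linear system (I - Q) h = 1:
  [2/3, -1/4] . (h_1, h_2) = 1
  [-1/4, 3/4] . (h_1, h_2) = 1

Solving yields:
  h_1 = 16/7
  h_2 = 44/21

Starting state is 1, so the expected hitting time is h_1 = 16/7.

Answer: 16/7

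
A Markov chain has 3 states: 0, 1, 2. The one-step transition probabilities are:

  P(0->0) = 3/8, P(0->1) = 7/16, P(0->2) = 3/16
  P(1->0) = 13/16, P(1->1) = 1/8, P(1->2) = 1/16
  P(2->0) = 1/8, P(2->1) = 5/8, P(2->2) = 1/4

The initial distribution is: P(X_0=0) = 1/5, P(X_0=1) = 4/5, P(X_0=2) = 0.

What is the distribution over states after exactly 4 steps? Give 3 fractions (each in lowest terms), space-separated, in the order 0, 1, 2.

Answer: 160267/327680 11709/32768 50323/327680

Derivation:
Propagating the distribution step by step (d_{t+1} = d_t * P):
d_0 = (0=1/5, 1=4/5, 2=0)
  d_1[0] = 1/5*3/8 + 4/5*13/16 + 0*1/8 = 29/40
  d_1[1] = 1/5*7/16 + 4/5*1/8 + 0*5/8 = 3/16
  d_1[2] = 1/5*3/16 + 4/5*1/16 + 0*1/4 = 7/80
d_1 = (0=29/40, 1=3/16, 2=7/80)
  d_2[0] = 29/40*3/8 + 3/16*13/16 + 7/80*1/8 = 557/1280
  d_2[1] = 29/40*7/16 + 3/16*1/8 + 7/80*5/8 = 253/640
  d_2[2] = 29/40*3/16 + 3/16*1/16 + 7/80*1/4 = 217/1280
d_2 = (0=557/1280, 1=253/640, 2=217/1280)
  d_3[0] = 557/1280*3/8 + 253/640*13/16 + 217/1280*1/8 = 5177/10240
  d_3[1] = 557/1280*7/16 + 253/640*1/8 + 217/1280*5/8 = 7081/20480
  d_3[2] = 557/1280*3/16 + 253/640*1/16 + 217/1280*1/4 = 609/4096
d_3 = (0=5177/10240, 1=7081/20480, 2=609/4096)
  d_4[0] = 5177/10240*3/8 + 7081/20480*13/16 + 609/4096*1/8 = 160267/327680
  d_4[1] = 5177/10240*7/16 + 7081/20480*1/8 + 609/4096*5/8 = 11709/32768
  d_4[2] = 5177/10240*3/16 + 7081/20480*1/16 + 609/4096*1/4 = 50323/327680
d_4 = (0=160267/327680, 1=11709/32768, 2=50323/327680)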